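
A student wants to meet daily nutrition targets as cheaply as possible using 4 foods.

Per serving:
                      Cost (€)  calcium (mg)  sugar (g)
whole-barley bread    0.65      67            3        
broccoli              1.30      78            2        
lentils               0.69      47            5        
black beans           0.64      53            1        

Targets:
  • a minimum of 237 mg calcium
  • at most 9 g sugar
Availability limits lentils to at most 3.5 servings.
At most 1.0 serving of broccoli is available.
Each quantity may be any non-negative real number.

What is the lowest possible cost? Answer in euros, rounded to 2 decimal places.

€2.45

This is a linear program. Let x1 = servings of whole-barley bread, x2 = servings of broccoli, x3 = servings of lentils, x4 = servings of black beans.
Minimise 0.65x1 + 1.3x2 + 0.69x3 + 0.64x4 subject to:
  67x1 + 78x2 + 47x3 + 53x4 ≥ 237   (calcium)
  3x1 + 2x2 + 5x3 + 1x4 ≤ 9   (sugar)
  x3 ≤ 3.5
  x2 ≤ 1
  x1, x2, x3, x4 ≥ 0.
The optimal basis is {whole-barley bread, black beans}; broccoli, lentils drop out. There the calcium and sugar constraints are tight.
Optimal quantities: whole-barley bread = 2.609 servings, black beans = 1.174 servings.
Cost = 0.65·2.609 + 0.64·1.174 = 2.4472.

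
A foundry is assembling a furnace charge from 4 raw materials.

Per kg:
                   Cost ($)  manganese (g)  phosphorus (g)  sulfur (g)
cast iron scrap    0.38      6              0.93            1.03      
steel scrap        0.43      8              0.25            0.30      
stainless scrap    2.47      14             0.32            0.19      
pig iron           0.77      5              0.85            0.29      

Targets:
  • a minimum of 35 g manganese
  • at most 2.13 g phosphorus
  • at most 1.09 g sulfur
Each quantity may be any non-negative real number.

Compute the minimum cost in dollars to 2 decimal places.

$3.02

Let x1 = kg of cast iron scrap, x2 = kg of steel scrap, x3 = kg of stainless scrap, x4 = kg of pig iron.
Minimize 0.38x1 + 0.43x2 + 2.47x3 + 0.77x4 with:
  6x1 + 8x2 + 14x3 + 5x4 ≥ 35   (manganese)
  0.93x1 + 0.25x2 + 0.32x3 + 0.85x4 ≤ 2.13   (phosphorus)
  1.03x1 + 0.3x2 + 0.19x3 + 0.29x4 ≤ 1.09   (sulfur)
  x1, x2, x3, x4 ≥ 0.
The minimum-cost mix takes nothing from cast iron scrap, pig iron — only steel scrap, stainless scrap. There the manganese and sulfur constraints are tight.
So steel scrap = 3.213 kg, stainless scrap = 0.6642 kg.
Objective = 0.43·3.213 + 2.47·0.6642 = 3.0222.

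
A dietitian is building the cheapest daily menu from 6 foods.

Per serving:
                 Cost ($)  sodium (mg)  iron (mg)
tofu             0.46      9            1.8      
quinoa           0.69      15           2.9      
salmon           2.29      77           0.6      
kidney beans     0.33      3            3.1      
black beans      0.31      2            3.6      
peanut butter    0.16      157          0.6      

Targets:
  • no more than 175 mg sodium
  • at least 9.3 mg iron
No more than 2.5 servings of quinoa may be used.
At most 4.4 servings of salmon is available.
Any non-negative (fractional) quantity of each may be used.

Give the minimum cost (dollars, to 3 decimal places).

Set it up as a linear program. Let x1 = servings of tofu, x2 = servings of quinoa, x3 = servings of salmon, x4 = servings of kidney beans, x5 = servings of black beans, x6 = servings of peanut butter.
min 0.46x1 + 0.69x2 + 2.29x3 + 0.33x4 + 0.31x5 + 0.16x6 subject to:
  9x1 + 15x2 + 77x3 + 3x4 + 2x5 + 157x6 ≤ 175   (sodium)
  1.8x1 + 2.9x2 + 0.6x3 + 3.1x4 + 3.6x5 + 0.6x6 ≥ 9.3   (iron)
  x2 ≤ 2.5
  x3 ≤ 4.4
  x1, x2, x3, x4, x5, x6 ≥ 0.
The minimum-cost mix takes nothing from tofu, quinoa, salmon, kidney beans, peanut butter — only black beans. The iron requirement is met with equality.
Optimal quantities: black beans = 2.583 servings.
Objective = 0.31·2.583 = 0.80073.

$0.801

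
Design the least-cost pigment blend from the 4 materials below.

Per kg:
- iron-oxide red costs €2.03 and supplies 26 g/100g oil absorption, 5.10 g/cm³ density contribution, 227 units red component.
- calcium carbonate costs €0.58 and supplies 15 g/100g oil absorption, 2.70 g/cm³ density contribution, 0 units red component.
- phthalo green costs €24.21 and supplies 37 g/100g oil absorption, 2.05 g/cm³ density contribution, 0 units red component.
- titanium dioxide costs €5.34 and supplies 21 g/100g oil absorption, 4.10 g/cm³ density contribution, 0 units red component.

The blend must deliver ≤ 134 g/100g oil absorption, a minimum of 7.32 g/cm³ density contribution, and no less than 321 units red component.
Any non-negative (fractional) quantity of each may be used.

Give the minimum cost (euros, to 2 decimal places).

Let x1 = kg of iron-oxide red, x2 = kg of calcium carbonate, x3 = kg of phthalo green, x4 = kg of titanium dioxide.
min 2.03x1 + 0.58x2 + 24.21x3 + 5.34x4 subject to:
  26x1 + 15x2 + 37x3 + 21x4 ≤ 134   (oil absorption)
  5.1x1 + 2.7x2 + 2.05x3 + 4.1x4 ≥ 7.32   (density contribution)
  227x1 ≥ 321   (red component)
  x1, x2, x3, x4 ≥ 0.
The cheapest feasible vertex uses only iron-oxide red, calcium carbonate; phthalo green, titanium dioxide are not used. Binding constraints: density contribution and red component.
Optimal quantities: iron-oxide red = 1.414 kg, calcium carbonate = 0.04004 kg.
Cost = 2.03·1.414 + 0.58·0.04004 = 2.8936.

€2.89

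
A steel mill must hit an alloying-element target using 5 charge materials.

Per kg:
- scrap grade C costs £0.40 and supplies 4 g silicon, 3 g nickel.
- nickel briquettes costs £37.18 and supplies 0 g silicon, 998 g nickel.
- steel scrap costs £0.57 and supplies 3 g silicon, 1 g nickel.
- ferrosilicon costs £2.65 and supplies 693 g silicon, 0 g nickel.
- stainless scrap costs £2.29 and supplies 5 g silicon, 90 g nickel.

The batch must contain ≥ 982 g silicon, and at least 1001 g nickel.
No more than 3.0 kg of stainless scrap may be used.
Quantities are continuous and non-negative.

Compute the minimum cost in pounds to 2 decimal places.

Let x1 = kg of scrap grade C, x2 = kg of nickel briquettes, x3 = kg of steel scrap, x4 = kg of ferrosilicon, x5 = kg of stainless scrap.
Minimize 0.4x1 + 37.18x2 + 0.57x3 + 2.65x4 + 2.29x5 subject to:
  4x1 + 3x3 + 693x4 + 5x5 ≥ 982   (silicon)
  3x1 + 998x2 + 1x3 + 90x5 ≥ 1001   (nickel)
  x5 ≤ 3
  x1, x2, x3, x4, x5 ≥ 0.
The cheapest feasible vertex uses only nickel briquettes, ferrosilicon, stainless scrap; scrap grade C, steel scrap are not used. The silicon, nickel, the stainless scrap cap requirements are met with equality.
Optimal quantities: nickel briquettes = 0.7325 kg, ferrosilicon = 1.395 kg, stainless scrap = 3 kg.
Total cost: 37.18·0.7325 + 2.65·1.395 + 2.29·3 = 37.8011.

£37.80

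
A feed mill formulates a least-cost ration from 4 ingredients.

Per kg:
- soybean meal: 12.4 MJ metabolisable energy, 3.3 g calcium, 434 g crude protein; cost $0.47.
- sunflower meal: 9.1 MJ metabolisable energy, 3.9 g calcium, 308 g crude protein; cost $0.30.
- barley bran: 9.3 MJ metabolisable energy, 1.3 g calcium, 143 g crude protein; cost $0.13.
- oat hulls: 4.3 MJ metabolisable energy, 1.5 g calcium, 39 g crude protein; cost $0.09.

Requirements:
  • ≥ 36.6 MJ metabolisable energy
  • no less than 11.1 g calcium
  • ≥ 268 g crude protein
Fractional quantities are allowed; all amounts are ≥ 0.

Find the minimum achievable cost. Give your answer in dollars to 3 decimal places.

$0.711

Set it up as a linear program. Let x1 = kg of soybean meal, x2 = kg of sunflower meal, x3 = kg of barley bran, x4 = kg of oat hulls.
Minimise 0.47x1 + 0.3x2 + 0.13x3 + 0.09x4 with:
  12.4x1 + 9.1x2 + 9.3x3 + 4.3x4 ≥ 36.6   (metabolisable energy)
  3.3x1 + 3.9x2 + 1.3x3 + 1.5x4 ≥ 11.1   (calcium)
  434x1 + 308x2 + 143x3 + 39x4 ≥ 268   (crude protein)
  x1, x2, x3, x4 ≥ 0.
The optimal basis is {barley bran, oat hulls}; soybean meal, sunflower meal drop out. There the metabolisable energy and calcium constraints are tight.
Solving gives x3 = 0.8577, x4 = 6.657.
Hence cost = 0.13·0.8577 + 0.09·6.657 = $0.71063.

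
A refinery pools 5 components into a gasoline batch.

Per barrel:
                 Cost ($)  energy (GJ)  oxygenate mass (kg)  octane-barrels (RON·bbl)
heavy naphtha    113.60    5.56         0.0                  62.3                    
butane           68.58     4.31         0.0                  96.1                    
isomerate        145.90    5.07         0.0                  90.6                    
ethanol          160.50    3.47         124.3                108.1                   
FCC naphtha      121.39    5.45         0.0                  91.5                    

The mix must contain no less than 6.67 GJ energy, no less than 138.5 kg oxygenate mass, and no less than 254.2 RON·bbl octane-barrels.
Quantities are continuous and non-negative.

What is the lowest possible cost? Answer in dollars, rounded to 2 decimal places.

Set it up as a linear program. Let x1 = barrels of heavy naphtha, x2 = barrels of butane, x3 = barrels of isomerate, x4 = barrels of ethanol, x5 = barrels of FCC naphtha.
Minimize 113.6x1 + 68.58x2 + 145.9x3 + 160.5x4 + 121.39x5 with:
  5.56x1 + 4.31x2 + 5.07x3 + 3.47x4 + 5.45x5 ≥ 6.67   (energy)
  124.3x4 ≥ 138.5   (oxygenate mass)
  62.3x1 + 96.1x2 + 90.6x3 + 108.1x4 + 91.5x5 ≥ 254.2   (octane-barrels)
  x1, x2, x3, x4, x5 ≥ 0.
The optimal basis is {butane, ethanol}; heavy naphtha, isomerate, FCC naphtha drop out. The oxygenate mass and octane-barrels requirements are met with equality.
Optimal quantities: butane = 1.3918 barrels, ethanol = 1.1142 barrels.
Total cost: 68.58·1.3918 + 160.5·1.1142 = 274.2787.

$274.28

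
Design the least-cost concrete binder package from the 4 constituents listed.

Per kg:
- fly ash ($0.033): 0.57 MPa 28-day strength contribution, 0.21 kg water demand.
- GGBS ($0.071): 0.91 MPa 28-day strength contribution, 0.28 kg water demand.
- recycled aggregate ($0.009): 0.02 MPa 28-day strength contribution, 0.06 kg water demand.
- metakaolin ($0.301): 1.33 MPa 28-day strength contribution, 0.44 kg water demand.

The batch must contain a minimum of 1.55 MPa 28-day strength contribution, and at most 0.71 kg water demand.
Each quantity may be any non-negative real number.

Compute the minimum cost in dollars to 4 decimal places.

Set it up as a linear program. Let x1 = kg of fly ash, x2 = kg of GGBS, x3 = kg of recycled aggregate, x4 = kg of metakaolin.
Minimize 0.033x1 + 0.071x2 + 0.009x3 + 0.301x4 subject to:
  0.57x1 + 0.91x2 + 0.02x3 + 1.33x4 ≥ 1.55   (28-day strength contribution)
  0.21x1 + 0.28x2 + 0.06x3 + 0.44x4 ≤ 0.71   (water demand)
  x1, x2, x3, x4 ≥ 0.
The cheapest feasible vertex uses only fly ash; GGBS, recycled aggregate, metakaolin are not used. Binding constraint: 28-day strength contribution.
Solving gives x1 = 2.719.
Objective = 0.033·2.719 = 0.089727.

$0.0897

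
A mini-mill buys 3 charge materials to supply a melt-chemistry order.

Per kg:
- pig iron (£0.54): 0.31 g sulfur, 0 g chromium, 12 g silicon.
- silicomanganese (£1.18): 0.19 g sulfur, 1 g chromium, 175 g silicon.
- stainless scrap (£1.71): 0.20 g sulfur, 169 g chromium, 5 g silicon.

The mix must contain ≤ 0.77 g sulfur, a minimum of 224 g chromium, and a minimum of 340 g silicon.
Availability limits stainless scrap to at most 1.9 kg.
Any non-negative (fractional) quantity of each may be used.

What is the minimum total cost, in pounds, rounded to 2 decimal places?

Let x1 = kg of pig iron, x2 = kg of silicomanganese, x3 = kg of stainless scrap.
Minimise 0.54x1 + 1.18x2 + 1.71x3 s.t.:
  0.31x1 + 0.19x2 + 0.2x3 ≤ 0.77   (sulfur)
  1x2 + 169x3 ≥ 224   (chromium)
  12x1 + 175x2 + 5x3 ≥ 340   (silicon)
  x3 ≤ 1.9
  x1, x2, x3 ≥ 0.
The optimal basis is {silicomanganese, stainless scrap}; pig iron drops out. The chromium and silicon requirements are met with equality.
Optimal quantities: silicomanganese = 1.9053 kg, stainless scrap = 1.3142 kg.
Objective = 1.18·1.9053 + 1.71·1.3142 = 4.4955.

£4.50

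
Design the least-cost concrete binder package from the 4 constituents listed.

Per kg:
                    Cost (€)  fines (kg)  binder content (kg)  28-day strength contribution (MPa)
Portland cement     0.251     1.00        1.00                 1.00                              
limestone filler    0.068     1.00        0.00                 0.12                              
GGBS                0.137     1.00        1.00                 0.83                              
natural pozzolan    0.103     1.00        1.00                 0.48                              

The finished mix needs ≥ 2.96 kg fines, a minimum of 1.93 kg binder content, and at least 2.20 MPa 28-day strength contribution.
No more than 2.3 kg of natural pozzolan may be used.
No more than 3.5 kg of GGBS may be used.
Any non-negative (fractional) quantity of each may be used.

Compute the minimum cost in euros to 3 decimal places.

€0.381

Treat it as an LP. Let x1 = kg of Portland cement, x2 = kg of limestone filler, x3 = kg of GGBS, x4 = kg of natural pozzolan.
min 0.251x1 + 0.068x2 + 0.137x3 + 0.103x4 with:
  1x1 + 1x2 + 1x3 + 1x4 ≥ 2.96   (fines)
  1x1 + 1x3 + 1x4 ≥ 1.93   (binder content)
  1x1 + 0.12x2 + 0.83x3 + 0.48x4 ≥ 2.2   (28-day strength contribution)
  x4 ≤ 2.3
  x3 ≤ 3.5
  x1, x2, x3, x4 ≥ 0.
At the optimum only limestone filler, GGBS are positive (Portland cement, natural pozzolan = 0). There the fines and 28-day strength contribution constraints are tight.
So limestone filler = 0.3617 kg, GGBS = 2.598 kg.
Objective = 0.068·0.3617 + 0.137·2.598 = 0.38052.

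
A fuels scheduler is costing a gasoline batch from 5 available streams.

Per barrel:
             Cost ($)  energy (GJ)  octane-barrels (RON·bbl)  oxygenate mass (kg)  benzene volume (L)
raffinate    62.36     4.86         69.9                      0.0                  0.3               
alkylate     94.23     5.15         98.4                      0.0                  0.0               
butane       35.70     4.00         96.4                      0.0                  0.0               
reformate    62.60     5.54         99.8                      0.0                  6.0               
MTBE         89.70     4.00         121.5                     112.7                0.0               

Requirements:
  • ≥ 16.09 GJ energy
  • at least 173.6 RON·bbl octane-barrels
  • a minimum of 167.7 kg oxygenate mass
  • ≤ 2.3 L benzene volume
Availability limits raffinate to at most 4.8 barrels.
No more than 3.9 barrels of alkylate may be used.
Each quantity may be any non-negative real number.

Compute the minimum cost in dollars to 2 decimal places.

$223.96

Treat it as an LP. Let x1 = barrels of raffinate, x2 = barrels of alkylate, x3 = barrels of butane, x4 = barrels of reformate, x5 = barrels of MTBE.
Minimize 62.36x1 + 94.23x2 + 35.7x3 + 62.6x4 + 89.7x5 with:
  4.86x1 + 5.15x2 + 4x3 + 5.54x4 + 4x5 ≥ 16.09   (energy)
  69.9x1 + 98.4x2 + 96.4x3 + 99.8x4 + 121.5x5 ≥ 173.6   (octane-barrels)
  112.7x5 ≥ 167.7   (oxygenate mass)
  0.3x1 + 6x4 ≤ 2.3   (benzene volume)
  x1 ≤ 4.8
  x2 ≤ 3.9
  x1, x2, x3, x4, x5 ≥ 0.
At the optimum only butane, MTBE are positive (raffinate, alkylate, reformate = 0). The energy and oxygenate mass requirements are met with equality.
Optimal quantities: butane = 2.5345 barrels, MTBE = 1.488 barrels.
Hence cost = 35.7·2.5345 + 89.7·1.488 = $223.9553.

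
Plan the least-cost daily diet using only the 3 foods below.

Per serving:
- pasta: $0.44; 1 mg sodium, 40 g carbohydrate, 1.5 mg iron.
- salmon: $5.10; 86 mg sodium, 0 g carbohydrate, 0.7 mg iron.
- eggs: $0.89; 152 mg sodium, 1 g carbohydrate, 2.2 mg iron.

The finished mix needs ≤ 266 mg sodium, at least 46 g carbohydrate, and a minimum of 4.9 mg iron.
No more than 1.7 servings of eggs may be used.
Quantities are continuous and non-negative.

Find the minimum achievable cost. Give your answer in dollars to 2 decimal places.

$1.44

Let x1 = servings of pasta, x2 = servings of salmon, x3 = servings of eggs.
min 0.44x1 + 5.1x2 + 0.89x3 with:
  1x1 + 86x2 + 152x3 ≤ 266   (sodium)
  40x1 + 1x3 ≥ 46   (carbohydrate)
  1.5x1 + 0.7x2 + 2.2x3 ≥ 4.9   (iron)
  x3 ≤ 1.7
  x1, x2, x3 ≥ 0.
The minimum-cost mix takes nothing from salmon, eggs — only pasta. There the iron constraint is tight.
Optimal quantities: pasta = 3.267 servings.
Cost = 0.44·3.267 = 1.4375.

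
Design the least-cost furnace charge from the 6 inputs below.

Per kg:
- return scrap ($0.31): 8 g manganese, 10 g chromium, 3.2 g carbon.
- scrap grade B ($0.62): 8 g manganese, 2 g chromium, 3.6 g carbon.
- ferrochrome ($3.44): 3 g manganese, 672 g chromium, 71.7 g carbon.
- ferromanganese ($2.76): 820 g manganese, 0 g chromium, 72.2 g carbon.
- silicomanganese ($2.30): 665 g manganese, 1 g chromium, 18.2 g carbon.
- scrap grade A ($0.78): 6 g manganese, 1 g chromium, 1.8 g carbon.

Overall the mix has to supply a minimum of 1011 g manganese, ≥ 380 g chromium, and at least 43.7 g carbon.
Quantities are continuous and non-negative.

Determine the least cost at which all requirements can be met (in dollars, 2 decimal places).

Set it up as a linear program. Let x1 = kg of return scrap, x2 = kg of scrap grade B, x3 = kg of ferrochrome, x4 = kg of ferromanganese, x5 = kg of silicomanganese, x6 = kg of scrap grade A.
Minimize 0.31x1 + 0.62x2 + 3.44x3 + 2.76x4 + 2.3x5 + 0.78x6 subject to:
  8x1 + 8x2 + 3x3 + 820x4 + 665x5 + 6x6 ≥ 1011   (manganese)
  10x1 + 2x2 + 672x3 + 1x5 + 1x6 ≥ 380   (chromium)
  3.2x1 + 3.6x2 + 71.7x3 + 72.2x4 + 18.2x5 + 1.8x6 ≥ 43.7   (carbon)
  x1, x2, x3, x4, x5, x6 ≥ 0.
The optimal basis is {ferrochrome, ferromanganese}; return scrap, scrap grade B, silicomanganese, scrap grade A drop out. The manganese and chromium requirements are met with equality.
So ferrochrome = 0.5655 kg, ferromanganese = 1.231 kg.
Total cost: 3.44·0.5655 + 2.76·1.231 = 5.3429.

$5.34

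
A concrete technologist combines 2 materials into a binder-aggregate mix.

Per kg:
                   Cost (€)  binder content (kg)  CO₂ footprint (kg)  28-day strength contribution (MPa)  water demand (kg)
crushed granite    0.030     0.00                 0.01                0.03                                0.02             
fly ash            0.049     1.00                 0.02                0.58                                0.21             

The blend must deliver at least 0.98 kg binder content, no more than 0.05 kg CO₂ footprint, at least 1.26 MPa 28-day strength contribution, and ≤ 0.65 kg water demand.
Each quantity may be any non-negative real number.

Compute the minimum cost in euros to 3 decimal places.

€0.106

Treat it as an LP. Let x1 = kg of crushed granite, x2 = kg of fly ash.
Minimize 0.03x1 + 0.049x2 subject to:
  1x2 ≥ 0.98   (binder content)
  0.01x1 + 0.02x2 ≤ 0.05   (CO₂ footprint)
  0.03x1 + 0.58x2 ≥ 1.26   (28-day strength contribution)
  0.02x1 + 0.21x2 ≤ 0.65   (water demand)
  x1, x2 ≥ 0.
The minimum-cost mix takes nothing from crushed granite — only fly ash. Binding constraint: 28-day strength contribution.
Optimal quantities: fly ash = 2.172 kg.
Cost = 0.049·2.172 = 0.10643.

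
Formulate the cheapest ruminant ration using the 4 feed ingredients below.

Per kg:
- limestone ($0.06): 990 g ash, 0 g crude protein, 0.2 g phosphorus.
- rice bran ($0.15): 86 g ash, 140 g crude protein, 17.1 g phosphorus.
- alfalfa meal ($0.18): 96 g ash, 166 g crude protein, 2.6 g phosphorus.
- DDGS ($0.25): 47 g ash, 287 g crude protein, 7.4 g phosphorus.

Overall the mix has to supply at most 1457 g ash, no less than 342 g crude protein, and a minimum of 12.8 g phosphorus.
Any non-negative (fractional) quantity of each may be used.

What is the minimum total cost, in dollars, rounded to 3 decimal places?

Let x1 = kg of limestone, x2 = kg of rice bran, x3 = kg of alfalfa meal, x4 = kg of DDGS.
Minimize 0.06x1 + 0.15x2 + 0.18x3 + 0.25x4 s.t.:
  990x1 + 86x2 + 96x3 + 47x4 ≤ 1457   (ash)
  140x2 + 166x3 + 287x4 ≥ 342   (crude protein)
  0.2x1 + 17.1x2 + 2.6x3 + 7.4x4 ≥ 12.8   (phosphorus)
  x1, x2, x3, x4 ≥ 0.
At the optimum only rice bran, DDGS are positive (limestone, alfalfa meal = 0). The crude protein and phosphorus requirements are met with equality.
Optimal quantities: rice bran = 0.2952 kg, DDGS = 1.048 kg.
Objective = 0.15·0.2952 + 0.25·1.048 = 0.30628.

$0.306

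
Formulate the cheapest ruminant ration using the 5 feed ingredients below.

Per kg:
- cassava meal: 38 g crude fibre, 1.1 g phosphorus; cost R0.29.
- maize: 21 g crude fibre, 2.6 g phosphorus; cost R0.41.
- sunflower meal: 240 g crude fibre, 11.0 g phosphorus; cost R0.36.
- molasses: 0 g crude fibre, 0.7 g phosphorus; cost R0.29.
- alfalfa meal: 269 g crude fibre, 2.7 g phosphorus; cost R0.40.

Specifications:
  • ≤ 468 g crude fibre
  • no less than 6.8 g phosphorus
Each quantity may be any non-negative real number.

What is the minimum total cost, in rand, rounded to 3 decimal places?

R0.223

Set it up as a linear program. Let x1 = kg of cassava meal, x2 = kg of maize, x3 = kg of sunflower meal, x4 = kg of molasses, x5 = kg of alfalfa meal.
Minimise 0.29x1 + 0.41x2 + 0.36x3 + 0.29x4 + 0.4x5 with:
  38x1 + 21x2 + 240x3 + 269x5 ≤ 468   (crude fibre)
  1.1x1 + 2.6x2 + 11x3 + 0.7x4 + 2.7x5 ≥ 6.8   (phosphorus)
  x1, x2, x3, x4, x5 ≥ 0.
At the optimum only sunflower meal is positive (cassava meal, maize, molasses, alfalfa meal = 0). The phosphorus requirement is met with equality.
So sunflower meal = 0.6182 kg.
Total cost: 0.36·0.6182 = 0.22255.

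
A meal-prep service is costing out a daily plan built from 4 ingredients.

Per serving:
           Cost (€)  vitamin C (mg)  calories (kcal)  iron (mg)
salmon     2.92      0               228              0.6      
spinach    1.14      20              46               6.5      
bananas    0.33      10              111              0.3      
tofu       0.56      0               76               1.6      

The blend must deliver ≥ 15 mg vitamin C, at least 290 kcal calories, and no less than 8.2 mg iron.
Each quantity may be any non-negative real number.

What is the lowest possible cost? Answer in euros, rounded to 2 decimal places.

Let x1 = servings of salmon, x2 = servings of spinach, x3 = servings of bananas, x4 = servings of tofu.
Minimise 2.92x1 + 1.14x2 + 0.33x3 + 0.56x4 s.t.:
  20x2 + 10x3 ≥ 15   (vitamin C)
  228x1 + 46x2 + 111x3 + 76x4 ≥ 290   (calories)
  0.6x1 + 6.5x2 + 0.3x3 + 1.6x4 ≥ 8.2   (iron)
  x1, x2, x3, x4 ≥ 0.
The cheapest feasible vertex uses only spinach, bananas; salmon, tofu are not used. Binding constraints: calories and iron.
So spinach = 1.163 servings, bananas = 2.131 servings.
Objective = 1.14·1.163 + 0.33·2.131 = 2.0291.

€2.03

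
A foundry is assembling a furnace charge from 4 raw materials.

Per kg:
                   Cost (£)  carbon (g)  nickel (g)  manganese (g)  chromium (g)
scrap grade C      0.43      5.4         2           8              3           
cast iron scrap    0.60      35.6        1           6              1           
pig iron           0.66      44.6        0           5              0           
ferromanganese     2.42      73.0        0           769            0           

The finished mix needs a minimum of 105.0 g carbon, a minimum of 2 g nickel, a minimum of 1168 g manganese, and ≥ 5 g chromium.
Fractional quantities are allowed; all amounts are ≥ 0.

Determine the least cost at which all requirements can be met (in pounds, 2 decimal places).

Treat it as an LP. Let x1 = kg of scrap grade C, x2 = kg of cast iron scrap, x3 = kg of pig iron, x4 = kg of ferromanganese.
Minimize 0.43x1 + 0.6x2 + 0.66x3 + 2.42x4 with:
  5.4x1 + 35.6x2 + 44.6x3 + 73x4 ≥ 105   (carbon)
  2x1 + 1x2 ≥ 2   (nickel)
  8x1 + 6x2 + 5x3 + 769x4 ≥ 1168   (manganese)
  3x1 + 1x2 ≥ 5   (chromium)
  x1, x2, x3, x4 ≥ 0.
At the optimum only scrap grade C, ferromanganese are positive (cast iron scrap, pig iron = 0). There the manganese and chromium constraints are tight.
So scrap grade C = 1.667 kg, ferromanganese = 1.502 kg.
Objective = 0.43·1.667 + 2.42·1.502 = 4.3517.

£4.35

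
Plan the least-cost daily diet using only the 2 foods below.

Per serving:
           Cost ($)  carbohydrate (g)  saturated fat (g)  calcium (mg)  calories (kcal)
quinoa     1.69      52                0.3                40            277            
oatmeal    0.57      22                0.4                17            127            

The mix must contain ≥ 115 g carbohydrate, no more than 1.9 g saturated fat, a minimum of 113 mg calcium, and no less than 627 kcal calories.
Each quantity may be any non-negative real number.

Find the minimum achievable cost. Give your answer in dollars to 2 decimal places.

$4.20

Let x1 = servings of quinoa, x2 = servings of oatmeal.
min 1.69x1 + 0.57x2 subject to:
  52x1 + 22x2 ≥ 115   (carbohydrate)
  0.3x1 + 0.4x2 ≤ 1.9   (saturated fat)
  40x1 + 17x2 ≥ 113   (calcium)
  277x1 + 127x2 ≥ 627   (calories)
  x1, x2 ≥ 0.
Both inputs are positive at the optimum. There the saturated fat and calcium constraints are tight.
So quinoa = 1.183 servings, oatmeal = 3.862 servings.
Objective = 1.69·1.183 + 0.57·3.862 = 4.2006.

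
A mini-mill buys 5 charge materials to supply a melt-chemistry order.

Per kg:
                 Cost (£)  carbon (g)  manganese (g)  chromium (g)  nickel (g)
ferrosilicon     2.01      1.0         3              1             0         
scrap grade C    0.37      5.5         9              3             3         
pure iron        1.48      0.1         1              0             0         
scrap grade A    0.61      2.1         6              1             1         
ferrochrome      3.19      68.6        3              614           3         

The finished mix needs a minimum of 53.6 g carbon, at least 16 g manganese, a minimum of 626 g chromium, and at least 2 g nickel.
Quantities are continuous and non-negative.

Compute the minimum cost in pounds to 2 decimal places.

£3.76

Let x1 = kg of ferrosilicon, x2 = kg of scrap grade C, x3 = kg of pure iron, x4 = kg of scrap grade A, x5 = kg of ferrochrome.
Minimise 2.01x1 + 0.37x2 + 1.48x3 + 0.61x4 + 3.19x5 s.t.:
  1x1 + 5.5x2 + 0.1x3 + 2.1x4 + 68.6x5 ≥ 53.6   (carbon)
  3x1 + 9x2 + 1x3 + 6x4 + 3x5 ≥ 16   (manganese)
  1x1 + 3x2 + 1x4 + 614x5 ≥ 626   (chromium)
  3x2 + 1x4 + 3x5 ≥ 2   (nickel)
  x1, x2, x3, x4, x5 ≥ 0.
At the optimum only scrap grade C, ferrochrome are positive (ferrosilicon, pure iron, scrap grade A = 0). There the manganese and chromium constraints are tight.
Solving gives x2 = 1.44, x5 = 1.013.
Cost = 0.37·1.44 + 3.19·1.013 = 3.7643.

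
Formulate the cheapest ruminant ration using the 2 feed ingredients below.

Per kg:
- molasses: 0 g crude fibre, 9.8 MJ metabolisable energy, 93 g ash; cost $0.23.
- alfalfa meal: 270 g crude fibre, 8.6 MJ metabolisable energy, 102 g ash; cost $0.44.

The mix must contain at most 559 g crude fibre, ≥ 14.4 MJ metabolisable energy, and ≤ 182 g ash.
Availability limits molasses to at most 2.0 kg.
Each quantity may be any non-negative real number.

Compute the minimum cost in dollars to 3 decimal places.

This is a linear program. Let x1 = kg of molasses, x2 = kg of alfalfa meal.
min 0.23x1 + 0.44x2 s.t.:
  270x2 ≤ 559   (crude fibre)
  9.8x1 + 8.6x2 ≥ 14.4   (metabolisable energy)
  93x1 + 102x2 ≤ 182   (ash)
  x1 ≤ 2
  x1, x2 ≥ 0.
The minimum-cost mix takes nothing from alfalfa meal — only molasses. There the metabolisable energy constraint is tight.
Solving gives x1 = 1.469.
Total cost: 0.23·1.469 = 0.33787.

$0.338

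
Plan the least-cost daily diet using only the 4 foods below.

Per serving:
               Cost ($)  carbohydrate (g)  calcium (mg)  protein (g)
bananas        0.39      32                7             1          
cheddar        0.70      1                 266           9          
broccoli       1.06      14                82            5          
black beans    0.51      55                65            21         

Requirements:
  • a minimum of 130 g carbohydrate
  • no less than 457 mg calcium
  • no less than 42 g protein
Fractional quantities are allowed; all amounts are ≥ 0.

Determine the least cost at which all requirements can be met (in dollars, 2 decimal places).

Let x1 = servings of bananas, x2 = servings of cheddar, x3 = servings of broccoli, x4 = servings of black beans.
Minimise 0.39x1 + 0.7x2 + 1.06x3 + 0.51x4 with:
  32x1 + 1x2 + 14x3 + 55x4 ≥ 130   (carbohydrate)
  7x1 + 266x2 + 82x3 + 65x4 ≥ 457   (calcium)
  1x1 + 9x2 + 5x3 + 21x4 ≥ 42   (protein)
  x1, x2, x3, x4 ≥ 0.
The cheapest feasible vertex uses only cheddar, black beans; bananas, broccoli are not used. The carbohydrate and calcium requirements are met with equality.
So cheddar = 1.146 servings, black beans = 2.343 servings.
Cost = 0.7·1.146 + 0.51·2.343 = 1.9971.

$2.00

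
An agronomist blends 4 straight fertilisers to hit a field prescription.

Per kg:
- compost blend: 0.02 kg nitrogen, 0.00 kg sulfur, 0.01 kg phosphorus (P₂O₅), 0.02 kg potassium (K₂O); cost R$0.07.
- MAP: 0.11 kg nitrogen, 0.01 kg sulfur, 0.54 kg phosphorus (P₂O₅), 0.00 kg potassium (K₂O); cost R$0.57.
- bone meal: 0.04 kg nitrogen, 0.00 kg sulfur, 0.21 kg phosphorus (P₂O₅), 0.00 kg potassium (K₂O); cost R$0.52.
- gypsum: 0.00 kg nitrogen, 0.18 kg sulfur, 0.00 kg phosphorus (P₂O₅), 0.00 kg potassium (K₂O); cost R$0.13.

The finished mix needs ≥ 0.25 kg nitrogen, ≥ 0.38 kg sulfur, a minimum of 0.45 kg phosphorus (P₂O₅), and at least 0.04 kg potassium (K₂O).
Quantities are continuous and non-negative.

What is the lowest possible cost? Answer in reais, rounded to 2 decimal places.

R$1.27

This is a linear program. Let x1 = kg of compost blend, x2 = kg of MAP, x3 = kg of bone meal, x4 = kg of gypsum.
min 0.07x1 + 0.57x2 + 0.52x3 + 0.13x4 with:
  0.02x1 + 0.11x2 + 0.04x3 ≥ 0.25   (nitrogen)
  0.01x2 + 0.18x4 ≥ 0.38   (sulfur)
  0.01x1 + 0.54x2 + 0.21x3 ≥ 0.45   (phosphorus (P₂O₅))
  0.02x1 ≥ 0.04   (potassium (K₂O))
  x1, x2, x3, x4 ≥ 0.
At the optimum only compost blend, MAP, gypsum are positive (bone meal = 0). The nitrogen, sulfur, phosphorus (P₂O₅) requirements are met with equality.
Solving gives x1 = 8.814, x2 = 0.6701, x4 = 2.074.
Hence cost = 0.07·8.814 + 0.57·0.6701 + 0.13·2.074 = R$1.2686.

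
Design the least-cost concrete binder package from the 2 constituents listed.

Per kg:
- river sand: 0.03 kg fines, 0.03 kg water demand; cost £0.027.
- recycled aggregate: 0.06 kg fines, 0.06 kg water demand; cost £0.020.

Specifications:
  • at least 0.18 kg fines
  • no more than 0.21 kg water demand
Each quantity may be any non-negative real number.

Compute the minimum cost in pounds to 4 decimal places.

Set it up as a linear program. Let x1 = kg of river sand, x2 = kg of recycled aggregate.
Minimise 0.027x1 + 0.02x2 s.t.:
  0.03x1 + 0.06x2 ≥ 0.18   (fines)
  0.03x1 + 0.06x2 ≤ 0.21   (water demand)
  x1, x2 ≥ 0.
The cheapest feasible vertex uses only recycled aggregate; river sand is not used. Binding constraint: fines.
So recycled aggregate = 3 kg.
Objective = 0.02·3 = 0.060000.

£0.0600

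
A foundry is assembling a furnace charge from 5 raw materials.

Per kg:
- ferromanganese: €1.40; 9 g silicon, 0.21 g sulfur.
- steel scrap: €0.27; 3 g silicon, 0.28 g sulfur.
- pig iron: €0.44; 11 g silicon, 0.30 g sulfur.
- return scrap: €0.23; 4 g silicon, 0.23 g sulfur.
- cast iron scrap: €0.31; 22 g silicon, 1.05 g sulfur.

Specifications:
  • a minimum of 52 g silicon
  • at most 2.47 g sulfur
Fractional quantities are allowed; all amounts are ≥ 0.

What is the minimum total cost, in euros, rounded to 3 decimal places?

This is a linear program. Let x1 = kg of ferromanganese, x2 = kg of steel scrap, x3 = kg of pig iron, x4 = kg of return scrap, x5 = kg of cast iron scrap.
min 1.4x1 + 0.27x2 + 0.44x3 + 0.23x4 + 0.31x5 s.t.:
  9x1 + 3x2 + 11x3 + 4x4 + 22x5 ≥ 52   (silicon)
  0.21x1 + 0.28x2 + 0.3x3 + 0.23x4 + 1.05x5 ≤ 2.47   (sulfur)
  x1, x2, x3, x4, x5 ≥ 0.
At the optimum only pig iron, cast iron scrap are positive (ferromanganese, steel scrap, return scrap = 0). The silicon and sulfur requirements are met with equality.
Solving gives x3 = 0.05253, x5 = 2.337.
Objective = 0.44·0.05253 + 0.31·2.337 = 0.74758.

€0.748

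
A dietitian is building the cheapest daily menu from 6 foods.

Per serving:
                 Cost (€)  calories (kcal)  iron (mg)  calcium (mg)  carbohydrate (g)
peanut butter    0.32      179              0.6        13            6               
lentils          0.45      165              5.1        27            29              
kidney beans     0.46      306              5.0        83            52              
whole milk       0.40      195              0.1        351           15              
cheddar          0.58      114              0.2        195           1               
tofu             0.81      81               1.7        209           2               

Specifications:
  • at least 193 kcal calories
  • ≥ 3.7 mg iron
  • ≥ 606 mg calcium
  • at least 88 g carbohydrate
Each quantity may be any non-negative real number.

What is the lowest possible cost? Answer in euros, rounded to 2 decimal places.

This is a linear program. Let x1 = servings of peanut butter, x2 = servings of lentils, x3 = servings of kidney beans, x4 = servings of whole milk, x5 = servings of cheddar, x6 = servings of tofu.
min 0.32x1 + 0.45x2 + 0.46x3 + 0.4x4 + 0.58x5 + 0.81x6 with:
  179x1 + 165x2 + 306x3 + 195x4 + 114x5 + 81x6 ≥ 193   (calories)
  0.6x1 + 5.1x2 + 5x3 + 0.1x4 + 0.2x5 + 1.7x6 ≥ 3.7   (iron)
  13x1 + 27x2 + 83x3 + 351x4 + 195x5 + 209x6 ≥ 606   (calcium)
  6x1 + 29x2 + 52x3 + 15x4 + 1x5 + 2x6 ≥ 88   (carbohydrate)
  x1, x2, x3, x4, x5, x6 ≥ 0.
At the optimum only kidney beans, whole milk are positive (peanut butter, lentils, cheddar, tofu = 0). Binding constraints: calcium and carbohydrate.
So kidney beans = 1.282 servings, whole milk = 1.423 servings.
Cost = 0.46·1.282 + 0.4·1.423 = 1.1589.

€1.16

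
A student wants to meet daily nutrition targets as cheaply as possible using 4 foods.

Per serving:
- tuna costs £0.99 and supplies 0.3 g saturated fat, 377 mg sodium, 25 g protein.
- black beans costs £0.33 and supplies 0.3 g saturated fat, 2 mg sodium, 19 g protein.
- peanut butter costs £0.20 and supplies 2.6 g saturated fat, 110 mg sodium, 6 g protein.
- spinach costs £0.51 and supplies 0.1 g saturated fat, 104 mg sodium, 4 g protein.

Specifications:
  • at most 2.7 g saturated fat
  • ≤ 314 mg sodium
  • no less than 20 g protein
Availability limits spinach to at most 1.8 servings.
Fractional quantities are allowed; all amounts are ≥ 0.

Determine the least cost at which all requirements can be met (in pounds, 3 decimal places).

£0.347

This is a linear program. Let x1 = servings of tuna, x2 = servings of black beans, x3 = servings of peanut butter, x4 = servings of spinach.
Minimize 0.99x1 + 0.33x2 + 0.2x3 + 0.51x4 with:
  0.3x1 + 0.3x2 + 2.6x3 + 0.1x4 ≤ 2.7   (saturated fat)
  377x1 + 2x2 + 110x3 + 104x4 ≤ 314   (sodium)
  25x1 + 19x2 + 6x3 + 4x4 ≥ 20   (protein)
  x4 ≤ 1.8
  x1, x2, x3, x4 ≥ 0.
At the optimum only black beans is positive (tuna, peanut butter, spinach = 0). The protein requirement is met with equality.
Optimal quantities: black beans = 1.053 servings.
Total cost: 0.33·1.053 = 0.34749.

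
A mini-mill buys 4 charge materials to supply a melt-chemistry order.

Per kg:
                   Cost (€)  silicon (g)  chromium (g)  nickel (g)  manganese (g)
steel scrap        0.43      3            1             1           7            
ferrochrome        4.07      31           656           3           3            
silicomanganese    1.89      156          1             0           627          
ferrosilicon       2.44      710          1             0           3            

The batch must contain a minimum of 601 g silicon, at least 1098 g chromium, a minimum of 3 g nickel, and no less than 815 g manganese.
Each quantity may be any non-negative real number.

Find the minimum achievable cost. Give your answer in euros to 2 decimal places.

Set it up as a linear program. Let x1 = kg of steel scrap, x2 = kg of ferrochrome, x3 = kg of silicomanganese, x4 = kg of ferrosilicon.
min 0.43x1 + 4.07x2 + 1.89x3 + 2.44x4 subject to:
  3x1 + 31x2 + 156x3 + 710x4 ≥ 601   (silicon)
  1x1 + 656x2 + 1x3 + 1x4 ≥ 1098   (chromium)
  1x1 + 3x2 ≥ 3   (nickel)
  7x1 + 3x2 + 627x3 + 3x4 ≥ 815   (manganese)
  x1, x2, x3, x4 ≥ 0.
The cheapest feasible vertex uses only ferrochrome, silicomanganese, ferrosilicon; steel scrap is not used. Binding constraints: silicon, chromium, manganese.
Solving gives x2 = 1.671, x3 = 1.289, x4 = 0.4902.
Hence cost = 4.07·1.671 + 1.89·1.289 + 2.44·0.4902 = €10.4333.

€10.43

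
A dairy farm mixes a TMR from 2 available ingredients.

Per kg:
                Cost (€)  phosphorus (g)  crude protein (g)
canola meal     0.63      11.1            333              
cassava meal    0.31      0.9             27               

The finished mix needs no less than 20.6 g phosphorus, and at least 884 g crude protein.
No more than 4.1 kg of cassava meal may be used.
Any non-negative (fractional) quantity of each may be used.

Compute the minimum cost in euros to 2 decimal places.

Let x1 = kg of canola meal, x2 = kg of cassava meal.
Minimise 0.63x1 + 0.31x2 subject to:
  11.1x1 + 0.9x2 ≥ 20.6   (phosphorus)
  333x1 + 27x2 ≥ 884   (crude protein)
  x2 ≤ 4.1
  x1, x2 ≥ 0.
At the optimum only canola meal is positive (cassava meal = 0). There the crude protein constraint is tight.
That vertex is x1 = 2.655.
Objective = 0.63·2.655 = 1.6727.

€1.67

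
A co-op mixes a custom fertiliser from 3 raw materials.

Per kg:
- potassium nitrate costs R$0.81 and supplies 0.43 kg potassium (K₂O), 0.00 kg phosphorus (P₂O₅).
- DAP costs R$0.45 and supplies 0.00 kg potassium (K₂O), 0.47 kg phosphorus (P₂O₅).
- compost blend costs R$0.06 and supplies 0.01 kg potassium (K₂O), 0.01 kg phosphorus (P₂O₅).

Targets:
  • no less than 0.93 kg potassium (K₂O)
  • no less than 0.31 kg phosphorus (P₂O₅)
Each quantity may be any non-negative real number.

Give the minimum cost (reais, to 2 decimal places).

Treat it as an LP. Let x1 = kg of potassium nitrate, x2 = kg of DAP, x3 = kg of compost blend.
min 0.81x1 + 0.45x2 + 0.06x3 s.t.:
  0.43x1 + 0.01x3 ≥ 0.93   (potassium (K₂O))
  0.47x2 + 0.01x3 ≥ 0.31   (phosphorus (P₂O₅))
  x1, x2, x3 ≥ 0.
The cheapest feasible vertex uses only potassium nitrate, DAP; compost blend is not used. Binding constraints: potassium (K₂O) and phosphorus (P₂O₅).
Optimal quantities: potassium nitrate = 2.163 kg, DAP = 0.6596 kg.
Hence cost = 0.81·2.163 + 0.45·0.6596 = R$2.0489.

R$2.05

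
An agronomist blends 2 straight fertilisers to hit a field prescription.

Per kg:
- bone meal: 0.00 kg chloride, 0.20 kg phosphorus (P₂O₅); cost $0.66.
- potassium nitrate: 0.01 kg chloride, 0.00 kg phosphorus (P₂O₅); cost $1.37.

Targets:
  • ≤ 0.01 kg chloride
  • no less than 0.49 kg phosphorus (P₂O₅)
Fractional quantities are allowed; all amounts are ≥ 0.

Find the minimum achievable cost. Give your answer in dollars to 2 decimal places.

$1.62

Let x1 = kg of bone meal, x2 = kg of potassium nitrate.
min 0.66x1 + 1.37x2 s.t.:
  0.01x2 ≤ 0.01   (chloride)
  0.2x1 ≥ 0.49   (phosphorus (P₂O₅))
  x1, x2 ≥ 0.
The cheapest feasible vertex uses only bone meal; potassium nitrate is not used. Binding constraint: phosphorus (P₂O₅).
Optimal quantities: bone meal = 2.45 kg.
Hence cost = 0.66·2.45 = $1.6170.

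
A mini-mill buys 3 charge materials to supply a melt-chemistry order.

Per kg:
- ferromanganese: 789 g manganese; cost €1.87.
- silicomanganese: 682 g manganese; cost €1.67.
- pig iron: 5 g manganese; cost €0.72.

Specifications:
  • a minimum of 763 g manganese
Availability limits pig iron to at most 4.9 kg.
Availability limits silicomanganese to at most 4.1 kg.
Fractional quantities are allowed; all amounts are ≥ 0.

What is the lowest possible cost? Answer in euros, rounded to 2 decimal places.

Treat it as an LP. Let x1 = kg of ferromanganese, x2 = kg of silicomanganese, x3 = kg of pig iron.
Minimize 1.87x1 + 1.67x2 + 0.72x3 subject to:
  789x1 + 682x2 + 5x3 ≥ 763   (manganese)
  x3 ≤ 4.9
  x2 ≤ 4.1
  x1, x2, x3 ≥ 0.
The cheapest feasible vertex uses only ferromanganese; silicomanganese, pig iron are not used. The manganese requirement is met with equality.
Solving gives x1 = 0.967.
Total cost: 1.87·0.967 = 1.8083.

€1.81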